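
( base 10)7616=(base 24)d58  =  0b1110111000000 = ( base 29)91i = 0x1DC0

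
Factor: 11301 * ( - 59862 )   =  -676500462 = - 2^1*3^2*11^1  *907^1*3767^1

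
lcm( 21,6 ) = 42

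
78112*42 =3280704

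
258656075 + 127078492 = 385734567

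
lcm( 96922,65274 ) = 3198426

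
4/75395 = 4/75395 = 0.00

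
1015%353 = 309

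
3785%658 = 495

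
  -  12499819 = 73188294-85688113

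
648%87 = 39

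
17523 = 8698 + 8825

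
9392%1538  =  164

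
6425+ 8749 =15174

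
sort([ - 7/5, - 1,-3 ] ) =[ - 3, - 7/5, - 1 ] 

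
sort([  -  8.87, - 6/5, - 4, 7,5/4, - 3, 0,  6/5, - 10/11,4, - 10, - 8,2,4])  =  [  -  10, - 8.87, - 8, - 4, - 3, - 6/5,-10/11,0,6/5, 5/4,2, 4, 4,7]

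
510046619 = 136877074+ 373169545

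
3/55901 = 3/55901= 0.00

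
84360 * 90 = 7592400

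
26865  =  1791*15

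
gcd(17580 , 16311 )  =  3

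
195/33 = 65/11=5.91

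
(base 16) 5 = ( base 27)5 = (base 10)5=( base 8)5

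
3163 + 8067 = 11230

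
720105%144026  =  144001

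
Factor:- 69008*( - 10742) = 741283936  =  2^5*19^1 * 41^1*131^1*227^1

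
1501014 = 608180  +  892834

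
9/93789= 1/10421 = 0.00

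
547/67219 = 547/67219= 0.01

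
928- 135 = 793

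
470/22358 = 235/11179 = 0.02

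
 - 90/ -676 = 45/338 = 0.13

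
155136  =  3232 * 48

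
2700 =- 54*( - 50)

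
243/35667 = 9/1321 = 0.01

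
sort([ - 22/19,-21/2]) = [-21/2, - 22/19] 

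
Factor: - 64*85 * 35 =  - 2^6*5^2 * 7^1*17^1 = - 190400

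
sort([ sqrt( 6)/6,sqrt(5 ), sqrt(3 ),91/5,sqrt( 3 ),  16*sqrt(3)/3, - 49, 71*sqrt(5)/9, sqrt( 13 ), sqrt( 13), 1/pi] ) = [ - 49 , 1/pi,sqrt(6)/6, sqrt(3), sqrt( 3 ),sqrt( 5), sqrt(13) , sqrt(13 ), 16*sqrt( 3)/3, 71*sqrt( 5) /9 , 91/5 ]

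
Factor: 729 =3^6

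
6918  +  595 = 7513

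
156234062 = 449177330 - 292943268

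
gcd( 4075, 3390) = 5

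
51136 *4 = 204544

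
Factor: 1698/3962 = 3^1*7^ ( - 1) = 3/7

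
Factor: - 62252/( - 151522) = 2^1 * 7^( - 1)*137^(-1 )*197^1 = 394/959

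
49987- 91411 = -41424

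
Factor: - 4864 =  - 2^8*19^1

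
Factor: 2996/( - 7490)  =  -2^1 * 5^( - 1) = - 2/5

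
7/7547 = 7/7547= 0.00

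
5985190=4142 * 1445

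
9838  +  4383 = 14221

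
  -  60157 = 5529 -65686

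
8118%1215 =828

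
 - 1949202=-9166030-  - 7216828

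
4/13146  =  2/6573 = 0.00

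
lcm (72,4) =72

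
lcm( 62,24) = 744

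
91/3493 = 13/499 = 0.03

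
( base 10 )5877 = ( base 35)4rw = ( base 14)21DB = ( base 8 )13365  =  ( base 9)8050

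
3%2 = 1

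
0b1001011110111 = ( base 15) 168A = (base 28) 65B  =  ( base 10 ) 4855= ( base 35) 3xp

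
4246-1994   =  2252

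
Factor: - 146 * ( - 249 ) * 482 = 2^2*3^1*73^1 * 83^1*241^1 = 17522628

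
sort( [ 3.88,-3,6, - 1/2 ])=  [-3,-1/2,3.88,  6 ] 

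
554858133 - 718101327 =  - 163243194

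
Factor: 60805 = 5^1*12161^1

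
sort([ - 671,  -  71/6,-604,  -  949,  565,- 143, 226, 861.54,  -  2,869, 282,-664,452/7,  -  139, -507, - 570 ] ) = [ -949, - 671, - 664, - 604 ,  -  570 ,-507, - 143, - 139, - 71/6, -2,452/7 , 226, 282, 565,861.54, 869]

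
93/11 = 8 + 5/11 = 8.45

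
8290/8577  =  8290/8577 = 0.97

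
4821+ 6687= 11508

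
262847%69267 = 55046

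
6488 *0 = 0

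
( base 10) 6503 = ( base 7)24650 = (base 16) 1967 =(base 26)9g3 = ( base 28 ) 887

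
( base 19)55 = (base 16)64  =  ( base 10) 100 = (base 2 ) 1100100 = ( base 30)3A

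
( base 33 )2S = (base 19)4I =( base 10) 94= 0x5E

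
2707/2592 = 2707/2592 = 1.04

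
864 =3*288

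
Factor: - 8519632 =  - 2^4 * 11^1* 48407^1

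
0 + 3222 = 3222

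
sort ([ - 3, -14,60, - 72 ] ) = [-72,-14 , - 3,60]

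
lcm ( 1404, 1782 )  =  46332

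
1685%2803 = 1685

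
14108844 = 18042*782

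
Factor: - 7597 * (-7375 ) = 5^3*59^1*71^1 * 107^1 = 56027875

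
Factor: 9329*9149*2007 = 3^2 * 7^1*19^1*223^1  *491^1*1307^1 = 171299499147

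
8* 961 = 7688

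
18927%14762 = 4165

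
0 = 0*29826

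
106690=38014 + 68676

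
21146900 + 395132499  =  416279399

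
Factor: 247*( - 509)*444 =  - 55821012  =  - 2^2*3^1*13^1*19^1*37^1*509^1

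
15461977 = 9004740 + 6457237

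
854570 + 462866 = 1317436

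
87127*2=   174254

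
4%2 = 0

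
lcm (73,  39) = 2847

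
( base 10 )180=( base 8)264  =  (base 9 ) 220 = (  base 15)C0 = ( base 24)7C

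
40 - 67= -27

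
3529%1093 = 250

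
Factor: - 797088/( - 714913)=2^5*3^1 * 19^1*23^1 * 191^( - 1 )*197^ ( - 1 )= 41952/37627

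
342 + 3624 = 3966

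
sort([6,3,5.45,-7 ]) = [ -7, 3,5.45, 6]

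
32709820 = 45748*715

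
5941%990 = 1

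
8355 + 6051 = 14406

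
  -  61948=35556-97504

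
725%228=41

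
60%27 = 6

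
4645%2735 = 1910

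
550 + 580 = 1130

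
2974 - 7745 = -4771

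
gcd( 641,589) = 1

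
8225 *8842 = 72725450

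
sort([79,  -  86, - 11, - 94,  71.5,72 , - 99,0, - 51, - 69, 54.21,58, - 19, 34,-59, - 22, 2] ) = [- 99, - 94,-86, - 69, - 59, - 51, -22 , - 19, - 11,0, 2, 34, 54.21,58,71.5, 72,79]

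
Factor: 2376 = 2^3*3^3 *11^1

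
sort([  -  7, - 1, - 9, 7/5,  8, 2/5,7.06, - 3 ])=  [ - 9, - 7, - 3,  -  1,2/5,7/5,  7.06,8 ] 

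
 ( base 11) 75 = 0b1010010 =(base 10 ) 82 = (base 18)4A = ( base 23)3D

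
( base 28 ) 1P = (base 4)311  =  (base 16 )35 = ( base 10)53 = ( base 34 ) 1j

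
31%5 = 1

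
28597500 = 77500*369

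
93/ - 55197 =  - 1 + 18368/18399 = - 0.00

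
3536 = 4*884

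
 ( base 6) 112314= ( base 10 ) 9622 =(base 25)f9m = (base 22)jj8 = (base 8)22626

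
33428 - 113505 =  - 80077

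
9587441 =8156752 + 1430689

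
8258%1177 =19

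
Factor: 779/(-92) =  - 2^( - 2)*19^1* 23^(-1)*41^1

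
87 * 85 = 7395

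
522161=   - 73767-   -  595928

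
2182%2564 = 2182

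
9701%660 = 461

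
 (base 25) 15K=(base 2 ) 1100000010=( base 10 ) 770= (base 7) 2150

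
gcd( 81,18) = 9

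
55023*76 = 4181748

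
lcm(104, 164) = 4264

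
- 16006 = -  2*8003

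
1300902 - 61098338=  - 59797436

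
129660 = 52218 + 77442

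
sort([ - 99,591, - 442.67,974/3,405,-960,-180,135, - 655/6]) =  [ - 960,-442.67, - 180, - 655/6, - 99  ,  135 , 974/3,405,591 ]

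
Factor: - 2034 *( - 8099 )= 16473366 = 2^1*3^2*7^1*13^1 * 89^1*113^1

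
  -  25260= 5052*( - 5)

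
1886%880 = 126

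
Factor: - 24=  -2^3 * 3^1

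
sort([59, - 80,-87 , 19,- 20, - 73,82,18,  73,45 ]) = [  -  87, - 80,  -  73, - 20 , 18, 19 , 45, 59 , 73,  82 ]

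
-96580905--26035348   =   - 70545557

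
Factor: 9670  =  2^1*5^1*967^1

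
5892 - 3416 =2476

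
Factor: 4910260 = 2^2*5^1*245513^1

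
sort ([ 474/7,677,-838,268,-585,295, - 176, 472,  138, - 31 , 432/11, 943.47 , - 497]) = [ - 838, - 585, - 497,  -  176,-31, 432/11, 474/7 , 138, 268,295,472,677, 943.47]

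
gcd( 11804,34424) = 52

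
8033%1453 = 768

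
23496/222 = 105+ 31/37 = 105.84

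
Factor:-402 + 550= 148 = 2^2*37^1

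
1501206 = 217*6918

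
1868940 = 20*93447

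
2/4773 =2/4773=0.00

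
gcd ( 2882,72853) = 11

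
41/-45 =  - 1+4/45 = - 0.91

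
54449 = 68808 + -14359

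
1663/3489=1663/3489  =  0.48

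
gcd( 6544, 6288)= 16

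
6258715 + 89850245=96108960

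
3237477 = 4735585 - 1498108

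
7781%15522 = 7781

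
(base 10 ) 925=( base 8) 1635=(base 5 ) 12200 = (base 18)2f7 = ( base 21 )221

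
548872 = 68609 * 8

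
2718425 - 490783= 2227642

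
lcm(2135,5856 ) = 204960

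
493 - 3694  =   - 3201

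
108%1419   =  108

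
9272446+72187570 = 81460016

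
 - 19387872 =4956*( - 3912 )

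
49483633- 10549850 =38933783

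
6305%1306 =1081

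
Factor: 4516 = 2^2  *1129^1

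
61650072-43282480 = 18367592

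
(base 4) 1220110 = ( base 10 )6676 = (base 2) 1101000010100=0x1a14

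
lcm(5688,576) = 45504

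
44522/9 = 44522/9 =4946.89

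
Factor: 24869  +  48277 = 73146 = 2^1*3^1*73^1*167^1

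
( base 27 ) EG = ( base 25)FJ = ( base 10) 394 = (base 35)B9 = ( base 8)612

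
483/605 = 483/605  =  0.80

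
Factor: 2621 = 2621^1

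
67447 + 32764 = 100211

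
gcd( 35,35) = 35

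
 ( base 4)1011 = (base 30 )29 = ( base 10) 69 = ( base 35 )1Y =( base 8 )105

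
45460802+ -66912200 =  - 21451398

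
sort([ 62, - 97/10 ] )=[  -  97/10, 62]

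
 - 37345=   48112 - 85457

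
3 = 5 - 2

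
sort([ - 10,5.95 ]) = [ - 10,5.95]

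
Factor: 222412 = 2^2*55603^1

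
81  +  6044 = 6125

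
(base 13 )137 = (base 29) 7c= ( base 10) 215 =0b11010111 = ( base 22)9h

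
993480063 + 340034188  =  1333514251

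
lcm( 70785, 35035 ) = 3468465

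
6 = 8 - 2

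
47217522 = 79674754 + - 32457232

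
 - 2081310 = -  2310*901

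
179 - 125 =54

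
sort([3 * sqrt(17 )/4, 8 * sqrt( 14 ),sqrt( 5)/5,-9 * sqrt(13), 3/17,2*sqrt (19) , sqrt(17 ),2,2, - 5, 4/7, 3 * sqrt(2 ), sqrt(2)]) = [ - 9*sqrt (13), - 5 , 3/17, sqrt(5)/5, 4/7,sqrt(2), 2,2,3* sqrt(17 )/4,  sqrt( 17),3 * sqrt( 2),2*sqrt(19 ), 8 * sqrt(14 )] 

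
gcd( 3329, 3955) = 1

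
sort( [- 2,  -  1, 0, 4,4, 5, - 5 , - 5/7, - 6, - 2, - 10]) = [  -  10, - 6, - 5, - 2, - 2,-1 , - 5/7,0, 4,4, 5] 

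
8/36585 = 8/36585 = 0.00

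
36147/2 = 18073+1/2= 18073.50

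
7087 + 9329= 16416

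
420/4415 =84/883 = 0.10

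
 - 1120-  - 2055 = 935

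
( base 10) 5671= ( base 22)bfh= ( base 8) 13047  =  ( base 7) 22351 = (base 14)20D1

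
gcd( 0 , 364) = 364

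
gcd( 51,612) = 51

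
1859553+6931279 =8790832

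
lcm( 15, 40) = 120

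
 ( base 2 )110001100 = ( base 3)112200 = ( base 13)246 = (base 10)396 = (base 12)290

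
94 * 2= 188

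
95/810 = 19/162 = 0.12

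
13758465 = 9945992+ 3812473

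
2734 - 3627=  - 893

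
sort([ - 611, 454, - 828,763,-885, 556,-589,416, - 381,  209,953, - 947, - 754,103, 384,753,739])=[ - 947,  -  885, -828, - 754, - 611, - 589, - 381, 103,209,384  ,  416,454, 556,739,753, 763,953 ] 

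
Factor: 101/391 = 17^(-1)* 23^( - 1 )*101^1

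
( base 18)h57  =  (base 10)5605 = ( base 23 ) ADG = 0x15E5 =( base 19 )fa0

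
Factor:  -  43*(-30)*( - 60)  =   - 77400=- 2^3 * 3^2*5^2*43^1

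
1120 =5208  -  4088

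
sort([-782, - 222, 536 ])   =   [ - 782,-222, 536 ] 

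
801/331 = 801/331 = 2.42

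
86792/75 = 1157 + 17/75 = 1157.23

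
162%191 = 162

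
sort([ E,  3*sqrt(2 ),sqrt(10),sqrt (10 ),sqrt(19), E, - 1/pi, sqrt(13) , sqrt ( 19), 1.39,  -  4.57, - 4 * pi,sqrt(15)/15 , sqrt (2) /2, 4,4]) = [-4*pi, - 4.57,  -  1/pi,sqrt( 15 ) /15, sqrt(2)/2,1.39, E,  E,sqrt( 10),sqrt( 10 ) , sqrt(13 ),4,4,3*sqrt(2),sqrt( 19),sqrt(19)]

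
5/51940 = 1/10388  =  0.00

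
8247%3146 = 1955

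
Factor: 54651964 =2^2 * 337^1 * 40543^1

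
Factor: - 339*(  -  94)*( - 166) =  - 5289756  =  - 2^2*3^1* 47^1*83^1*113^1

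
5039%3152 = 1887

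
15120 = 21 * 720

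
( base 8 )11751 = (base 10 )5097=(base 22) ABF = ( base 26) 7E1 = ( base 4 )1033221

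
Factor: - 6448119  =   - 3^1*23^1*113^1*827^1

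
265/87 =265/87  =  3.05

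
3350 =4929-1579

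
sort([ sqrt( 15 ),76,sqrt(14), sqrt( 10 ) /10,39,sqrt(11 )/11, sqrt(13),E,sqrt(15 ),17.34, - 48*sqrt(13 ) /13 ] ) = [ - 48*sqrt (13)/13,sqrt( 11)/11,sqrt(10 ) /10,E, sqrt(13)  ,  sqrt (14), sqrt(15),  sqrt(15 ),17.34, 39, 76 ] 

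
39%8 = 7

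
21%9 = 3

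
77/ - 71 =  - 77/71 = - 1.08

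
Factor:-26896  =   - 2^4*41^2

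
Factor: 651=3^1*7^1*31^1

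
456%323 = 133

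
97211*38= 3694018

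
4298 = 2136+2162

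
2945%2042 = 903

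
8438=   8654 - 216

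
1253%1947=1253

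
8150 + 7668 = 15818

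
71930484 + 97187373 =169117857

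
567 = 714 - 147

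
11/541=11/541 = 0.02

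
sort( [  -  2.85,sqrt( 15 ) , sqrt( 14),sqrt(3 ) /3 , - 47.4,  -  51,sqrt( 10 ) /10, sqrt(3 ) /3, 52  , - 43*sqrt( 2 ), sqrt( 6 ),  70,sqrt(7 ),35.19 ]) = [  -  43*sqrt( 2 ), - 51,-47.4, - 2.85, sqrt( 10 ) /10, sqrt(3) /3, sqrt( 3) /3, sqrt(6 ), sqrt(7), sqrt(14 ),  sqrt(15), 35.19,  52, 70]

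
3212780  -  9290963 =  - 6078183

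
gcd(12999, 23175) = 3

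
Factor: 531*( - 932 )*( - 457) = 226165644   =  2^2*3^2  *59^1*233^1*457^1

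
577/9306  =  577/9306= 0.06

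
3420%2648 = 772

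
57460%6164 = 1984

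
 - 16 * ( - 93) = 1488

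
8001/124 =64 + 65/124 =64.52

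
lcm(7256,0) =0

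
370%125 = 120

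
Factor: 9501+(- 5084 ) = 4417 = 7^1*631^1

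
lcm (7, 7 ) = 7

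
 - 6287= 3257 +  -9544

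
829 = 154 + 675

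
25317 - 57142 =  - 31825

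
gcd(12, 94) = 2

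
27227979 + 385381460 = 412609439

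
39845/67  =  594 + 47/67 = 594.70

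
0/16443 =0 = 0.00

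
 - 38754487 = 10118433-48872920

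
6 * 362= 2172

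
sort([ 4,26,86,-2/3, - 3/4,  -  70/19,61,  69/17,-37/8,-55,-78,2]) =[ - 78 , - 55,  -  37/8 ,-70/19, - 3/4,-2/3,2, 4,69/17,26,61 , 86 ]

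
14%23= 14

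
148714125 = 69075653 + 79638472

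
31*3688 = 114328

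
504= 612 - 108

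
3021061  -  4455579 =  - 1434518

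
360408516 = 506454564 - 146046048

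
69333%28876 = 11581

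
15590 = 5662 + 9928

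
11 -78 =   -  67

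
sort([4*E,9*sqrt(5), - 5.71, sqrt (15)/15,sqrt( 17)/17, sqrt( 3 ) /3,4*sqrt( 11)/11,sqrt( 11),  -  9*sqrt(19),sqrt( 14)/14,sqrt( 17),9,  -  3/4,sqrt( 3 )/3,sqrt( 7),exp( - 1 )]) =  [ - 9*sqrt( 19), - 5.71,-3/4,sqrt( 17 ) /17,sqrt(15)/15,  sqrt (14)/14,exp( - 1), sqrt( 3)/3 , sqrt(3) /3, 4*sqrt( 11 ) /11 , sqrt( 7),sqrt( 11), sqrt( 17),9,4*E,9 * sqrt( 5 )] 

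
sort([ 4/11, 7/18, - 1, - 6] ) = [ - 6, - 1,4/11,  7/18 ]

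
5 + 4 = 9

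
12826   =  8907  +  3919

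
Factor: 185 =5^1*37^1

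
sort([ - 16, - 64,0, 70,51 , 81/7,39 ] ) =[ - 64, - 16, 0, 81/7, 39, 51, 70]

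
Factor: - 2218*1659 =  - 3679662 = - 2^1 *3^1*7^1 * 79^1*1109^1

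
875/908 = 875/908= 0.96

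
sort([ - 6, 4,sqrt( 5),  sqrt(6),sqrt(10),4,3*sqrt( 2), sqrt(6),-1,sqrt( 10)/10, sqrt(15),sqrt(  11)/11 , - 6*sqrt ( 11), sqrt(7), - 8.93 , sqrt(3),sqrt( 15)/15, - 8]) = [ - 6*sqrt(11), - 8.93, - 8, -6, - 1,  sqrt( 15 ) /15, sqrt ( 11 ) /11,sqrt( 10)/10 , sqrt(3 ), sqrt(5),sqrt(6),sqrt(6), sqrt( 7 ) , sqrt(10),  sqrt(15), 4,4,3*sqrt(2 ) ] 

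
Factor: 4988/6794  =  58/79  =  2^1*29^1*79^(-1) 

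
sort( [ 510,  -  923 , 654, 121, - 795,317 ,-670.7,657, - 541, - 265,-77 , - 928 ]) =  [ - 928 , -923, - 795, -670.7,-541, - 265 , - 77,121 , 317, 510 , 654, 657]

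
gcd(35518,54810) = 14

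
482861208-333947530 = 148913678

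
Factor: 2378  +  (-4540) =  - 2162  =  - 2^1*23^1*47^1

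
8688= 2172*4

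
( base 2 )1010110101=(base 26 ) 10H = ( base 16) 2B5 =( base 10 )693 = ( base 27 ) PI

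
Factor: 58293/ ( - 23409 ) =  - 3^(-1)*17^(-1)*127^1 = -127/51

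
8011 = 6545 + 1466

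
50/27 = 1+23/27 = 1.85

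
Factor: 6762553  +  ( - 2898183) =3864370=2^1*5^1*386437^1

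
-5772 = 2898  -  8670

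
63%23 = 17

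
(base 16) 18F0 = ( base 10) 6384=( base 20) fj4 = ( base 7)24420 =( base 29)7h4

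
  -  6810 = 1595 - 8405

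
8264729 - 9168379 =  - 903650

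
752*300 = 225600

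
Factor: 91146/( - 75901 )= - 2^1*3^1 * 7^(-2)*11^1*1381^1*1549^( - 1 )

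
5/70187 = 5/70187=0.00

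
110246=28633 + 81613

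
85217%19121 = 8733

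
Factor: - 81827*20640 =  - 2^5*3^1*5^1*43^1*47^1*1741^1 = - 1688909280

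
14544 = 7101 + 7443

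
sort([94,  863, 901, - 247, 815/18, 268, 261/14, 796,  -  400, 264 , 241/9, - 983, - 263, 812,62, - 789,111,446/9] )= [ - 983,-789,  -  400, - 263, - 247,261/14,  241/9, 815/18, 446/9,62,94, 111,  264, 268, 796,812,  863,901] 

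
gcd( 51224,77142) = 2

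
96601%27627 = 13720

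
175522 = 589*298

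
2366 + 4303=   6669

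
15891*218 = 3464238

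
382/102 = 3 + 38/51 = 3.75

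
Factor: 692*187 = 2^2*11^1*17^1*173^1 = 129404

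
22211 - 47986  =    -  25775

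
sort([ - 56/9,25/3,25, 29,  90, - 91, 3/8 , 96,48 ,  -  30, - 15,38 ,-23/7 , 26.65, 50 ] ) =[ - 91, - 30, - 15 , - 56/9, - 23/7, 3/8,  25/3 , 25,  26.65, 29,38, 48,  50 , 90, 96 ] 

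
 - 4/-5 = 4/5 =0.80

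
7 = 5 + 2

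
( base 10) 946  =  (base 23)1I3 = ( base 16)3b2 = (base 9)1261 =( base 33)SM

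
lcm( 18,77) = 1386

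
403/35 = 403/35 = 11.51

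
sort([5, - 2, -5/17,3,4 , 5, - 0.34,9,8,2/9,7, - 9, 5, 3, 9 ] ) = [ - 9, - 2, - 0.34, - 5/17, 2/9,3,3,4,5,5, 5,7,8,9, 9 ]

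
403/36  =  11 + 7/36=11.19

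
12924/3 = 4308 = 4308.00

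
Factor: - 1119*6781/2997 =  -2529313/999 = - 3^( - 3 )*37^ ( - 1)*373^1*6781^1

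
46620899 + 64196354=110817253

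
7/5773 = 7/5773= 0.00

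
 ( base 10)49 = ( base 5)144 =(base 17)2f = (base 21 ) 27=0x31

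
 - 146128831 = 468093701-614222532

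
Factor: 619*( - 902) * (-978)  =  2^2*3^1 * 11^1*41^1*163^1 * 619^1=546054564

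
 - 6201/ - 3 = 2067+0/1 = 2067.00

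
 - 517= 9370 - 9887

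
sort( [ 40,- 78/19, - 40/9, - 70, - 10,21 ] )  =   [- 70, - 10,-40/9, - 78/19, 21, 40]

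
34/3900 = 17/1950 = 0.01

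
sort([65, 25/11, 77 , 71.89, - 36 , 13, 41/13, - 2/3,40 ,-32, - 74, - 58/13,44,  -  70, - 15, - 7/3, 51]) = [ - 74 , - 70, - 36 ,-32, - 15, - 58/13, - 7/3, - 2/3, 25/11,41/13,13,  40, 44, 51, 65, 71.89,77]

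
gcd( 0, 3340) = 3340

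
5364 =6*894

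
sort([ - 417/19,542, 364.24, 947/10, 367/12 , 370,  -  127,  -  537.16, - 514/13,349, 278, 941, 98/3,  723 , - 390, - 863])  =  [ - 863, -537.16,  -  390, - 127,- 514/13, - 417/19, 367/12, 98/3,  947/10, 278, 349, 364.24,370, 542,723,941 ]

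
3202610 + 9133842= 12336452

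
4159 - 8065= - 3906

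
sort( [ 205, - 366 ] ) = [ - 366,  205]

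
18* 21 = 378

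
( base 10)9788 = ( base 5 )303123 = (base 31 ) a5n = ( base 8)23074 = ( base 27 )dbe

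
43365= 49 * 885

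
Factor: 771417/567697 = 3^3 * 13^(-1) *28571^1 * 43669^(- 1 ) 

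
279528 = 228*1226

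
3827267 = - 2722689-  - 6549956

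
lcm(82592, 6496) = 578144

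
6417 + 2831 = 9248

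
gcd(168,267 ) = 3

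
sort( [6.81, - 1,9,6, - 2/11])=[ - 1,-2/11, 6,6.81,9 ]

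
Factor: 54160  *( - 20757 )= - 2^4*3^1 * 5^1*11^1*17^1*37^1 *677^1 = - 1124199120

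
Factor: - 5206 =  - 2^1*19^1*137^1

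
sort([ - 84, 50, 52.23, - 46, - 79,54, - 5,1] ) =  [ - 84, - 79, - 46, - 5,1,50,52.23 , 54] 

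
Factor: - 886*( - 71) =2^1*71^1*443^1=62906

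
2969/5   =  593 + 4/5 = 593.80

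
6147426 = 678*9067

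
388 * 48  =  18624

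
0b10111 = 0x17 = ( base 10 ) 23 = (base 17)16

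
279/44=6 + 15/44=6.34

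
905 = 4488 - 3583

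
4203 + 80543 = 84746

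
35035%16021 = 2993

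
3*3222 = 9666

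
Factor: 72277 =72277^1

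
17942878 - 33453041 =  -15510163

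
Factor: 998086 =2^1*79^1*6317^1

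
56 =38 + 18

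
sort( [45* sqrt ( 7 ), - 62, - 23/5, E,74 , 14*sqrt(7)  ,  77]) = [ - 62, - 23/5,E,14*sqrt( 7),74, 77, 45 * sqrt( 7)] 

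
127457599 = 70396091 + 57061508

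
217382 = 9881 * 22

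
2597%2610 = 2597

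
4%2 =0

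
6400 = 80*80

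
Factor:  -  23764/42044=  - 13/23 = -13^1 * 23^( - 1 ) 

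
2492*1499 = 3735508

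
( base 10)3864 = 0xF18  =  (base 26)5ig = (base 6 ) 25520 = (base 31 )40k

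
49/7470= 49/7470  =  0.01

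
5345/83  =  5345/83 = 64.40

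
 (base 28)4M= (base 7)251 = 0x86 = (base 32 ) 46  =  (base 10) 134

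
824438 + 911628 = 1736066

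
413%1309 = 413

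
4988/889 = 4988/889 = 5.61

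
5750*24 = 138000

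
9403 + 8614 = 18017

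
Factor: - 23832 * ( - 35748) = 2^5*3^5 * 331^2= 851946336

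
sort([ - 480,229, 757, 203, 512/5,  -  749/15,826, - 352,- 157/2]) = [- 480, - 352,-157/2,- 749/15 , 512/5 , 203,229 , 757, 826]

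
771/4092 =257/1364= 0.19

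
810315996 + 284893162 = 1095209158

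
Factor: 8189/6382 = 2^( - 1) * 19^1*431^1 * 3191^( - 1)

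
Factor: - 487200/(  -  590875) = 2^5 * 3^1*5^( - 1 )*7^1*163^ (-1) = 672/815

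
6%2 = 0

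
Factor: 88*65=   5720 = 2^3*5^1*11^1*13^1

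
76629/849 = 25543/283 = 90.26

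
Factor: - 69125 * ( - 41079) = 3^1*5^3*7^1*79^1*13693^1= 2839585875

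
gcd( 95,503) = 1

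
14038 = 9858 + 4180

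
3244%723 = 352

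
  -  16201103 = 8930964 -25132067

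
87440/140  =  624+4/7  =  624.57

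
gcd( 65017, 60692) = 1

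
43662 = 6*7277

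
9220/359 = 9220/359 = 25.68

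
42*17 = 714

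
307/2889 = 307/2889 = 0.11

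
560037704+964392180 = 1524429884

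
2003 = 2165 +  - 162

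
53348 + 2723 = 56071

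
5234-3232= 2002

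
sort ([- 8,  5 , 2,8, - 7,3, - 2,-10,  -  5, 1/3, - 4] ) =[ - 10,-8, - 7, - 5 ,- 4 , - 2,1/3,2 , 3, 5, 8 ]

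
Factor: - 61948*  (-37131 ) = 2^2*3^1*17^1*911^1*12377^1 = 2300191188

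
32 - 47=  - 15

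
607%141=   43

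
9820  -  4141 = 5679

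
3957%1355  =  1247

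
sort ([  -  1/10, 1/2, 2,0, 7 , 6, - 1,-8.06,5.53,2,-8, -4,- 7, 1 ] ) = [-8.06,-8 ,-7,- 4,-1,-1/10 , 0, 1/2, 1,2, 2, 5.53, 6, 7] 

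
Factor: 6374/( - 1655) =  - 2^1*5^(-1)*331^(-1)*3187^1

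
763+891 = 1654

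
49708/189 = 263+1/189=263.01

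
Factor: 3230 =2^1 * 5^1*17^1*19^1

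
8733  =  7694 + 1039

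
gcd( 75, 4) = 1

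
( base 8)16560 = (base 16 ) 1d70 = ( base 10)7536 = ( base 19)11GC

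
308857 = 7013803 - 6704946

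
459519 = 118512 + 341007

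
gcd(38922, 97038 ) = 6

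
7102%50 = 2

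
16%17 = 16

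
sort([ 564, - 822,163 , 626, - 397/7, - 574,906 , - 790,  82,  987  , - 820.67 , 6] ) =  [  -  822, - 820.67 ,-790, -574, - 397/7, 6 , 82,163,564,626,906,987]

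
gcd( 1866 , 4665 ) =933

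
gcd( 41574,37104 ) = 6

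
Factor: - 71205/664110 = - 101/942 = -  2^( - 1) * 3^ ( - 1 ) * 101^1*157^( - 1 )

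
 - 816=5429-6245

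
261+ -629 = -368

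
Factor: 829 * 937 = 776773 = 829^1*937^1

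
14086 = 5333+8753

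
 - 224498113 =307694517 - 532192630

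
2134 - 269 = 1865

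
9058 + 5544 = 14602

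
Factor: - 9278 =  - 2^1*4639^1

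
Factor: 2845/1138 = 5/2 = 2^ ( - 1)*5^1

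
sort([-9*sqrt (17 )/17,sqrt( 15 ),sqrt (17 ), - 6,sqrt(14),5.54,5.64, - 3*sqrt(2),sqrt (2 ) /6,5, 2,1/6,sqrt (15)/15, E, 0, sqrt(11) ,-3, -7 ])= [-7, - 6, - 3*sqrt( 2 ), -3, - 9 * sqrt( 17 )/17, 0,1/6, sqrt (2 )/6,sqrt (15 ) /15, 2, E,sqrt( 11 ), sqrt( 14),sqrt( 15 ),sqrt( 17 ),5,  5.54,5.64 ] 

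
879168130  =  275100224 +604067906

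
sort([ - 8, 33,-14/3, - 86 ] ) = [  -  86, - 8, - 14/3, 33 ] 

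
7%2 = 1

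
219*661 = 144759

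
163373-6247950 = -6084577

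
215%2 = 1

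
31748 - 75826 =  - 44078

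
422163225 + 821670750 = 1243833975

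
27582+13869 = 41451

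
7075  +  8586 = 15661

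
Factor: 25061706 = 2^1* 3^2*17^1*81901^1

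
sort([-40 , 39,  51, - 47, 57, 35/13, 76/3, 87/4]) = [ - 47,  -  40, 35/13, 87/4,76/3,  39,51,57 ] 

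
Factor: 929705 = 5^1 * 7^1*101^1*263^1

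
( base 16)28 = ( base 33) 17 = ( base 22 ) 1i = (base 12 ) 34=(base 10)40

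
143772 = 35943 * 4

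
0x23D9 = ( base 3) 110120220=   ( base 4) 2033121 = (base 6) 110253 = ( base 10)9177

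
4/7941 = 4/7941 = 0.00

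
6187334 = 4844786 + 1342548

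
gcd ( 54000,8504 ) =8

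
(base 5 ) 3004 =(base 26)EF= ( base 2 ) 101111011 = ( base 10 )379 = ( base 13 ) 232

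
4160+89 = 4249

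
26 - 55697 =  - 55671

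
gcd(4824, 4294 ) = 2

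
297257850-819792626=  - 522534776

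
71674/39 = 1837  +  31/39  =  1837.79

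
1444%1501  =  1444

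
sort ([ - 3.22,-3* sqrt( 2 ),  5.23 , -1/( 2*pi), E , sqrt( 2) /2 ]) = [ - 3*sqrt( 2 ), - 3.22  ,-1/ (2 * pi ), sqrt( 2 ) /2, E , 5.23 ] 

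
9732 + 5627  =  15359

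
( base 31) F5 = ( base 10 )470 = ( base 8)726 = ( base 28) gm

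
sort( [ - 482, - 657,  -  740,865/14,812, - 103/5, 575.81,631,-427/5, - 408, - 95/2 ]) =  [ - 740, - 657, - 482, - 408, - 427/5, - 95/2, - 103/5,865/14, 575.81, 631, 812 ] 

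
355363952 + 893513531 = 1248877483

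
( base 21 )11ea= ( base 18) 1cfg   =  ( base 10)10006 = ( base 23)IL1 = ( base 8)23426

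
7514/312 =289/12=24.08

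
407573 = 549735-142162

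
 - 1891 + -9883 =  - 11774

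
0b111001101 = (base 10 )461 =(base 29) FQ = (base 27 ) h2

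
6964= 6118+846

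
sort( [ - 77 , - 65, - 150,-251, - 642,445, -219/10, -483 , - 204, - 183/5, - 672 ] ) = [ - 672, - 642, - 483, - 251, - 204 , - 150,-77, - 65,-183/5, - 219/10 , 445 ]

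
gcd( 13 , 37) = 1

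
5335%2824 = 2511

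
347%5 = 2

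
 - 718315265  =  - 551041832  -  167273433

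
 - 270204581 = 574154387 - 844358968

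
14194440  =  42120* 337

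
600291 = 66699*9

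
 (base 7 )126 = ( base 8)105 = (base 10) 69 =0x45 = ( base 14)4d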